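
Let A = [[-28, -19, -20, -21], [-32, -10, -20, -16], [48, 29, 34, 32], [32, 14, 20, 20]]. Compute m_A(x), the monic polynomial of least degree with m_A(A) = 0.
The characteristic polynomial factors as (x - 4)^4. The minimal polynomial is ∏(x - λ)^{k_λ} where k_λ is the size of the largest Jordan block at λ.

For λ = 4: rank(A - 4I) = 2, and the largest Jordan block has size 2 (the smallest k with rank((A - 4I)^k) = rank((A - 4I)^(k+1))).

So m_A(x) = (x - 4)^2.

m_A(x) = (x - 4)^2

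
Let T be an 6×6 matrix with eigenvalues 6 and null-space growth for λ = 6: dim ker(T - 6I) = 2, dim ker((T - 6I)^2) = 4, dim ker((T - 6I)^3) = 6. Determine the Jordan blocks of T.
Jordan blocks: (6, 3), (6, 3)

λ = 6: successive nullity increments [2, 2, 2] count blocks of size ≥ k; block sizes are [3, 3].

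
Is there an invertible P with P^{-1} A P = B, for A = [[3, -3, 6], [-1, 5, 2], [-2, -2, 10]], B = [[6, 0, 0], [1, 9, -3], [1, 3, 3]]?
Two matrices over a field are similar if and only if they have the same invariant factors.

Both A and B have characteristic polynomial (x - 6)^3 and minimal polynomial (x - 6)^2. Computing further, both have invariant factors x - 6, (x - 6)^2. Hence A and B are similar.

Yes.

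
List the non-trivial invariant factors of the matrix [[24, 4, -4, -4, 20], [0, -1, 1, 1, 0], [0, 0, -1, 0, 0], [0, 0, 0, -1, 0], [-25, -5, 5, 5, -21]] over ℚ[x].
x + 1, (x - 4)(x + 1)^3

The Jordan structure of A has elementary divisors (x + 1)^3, (x + 1), (x - 4). Arranging the block sizes at each eigenvalue in decreasing order and taking row products gives the invariant factors.

Invariant factors (smallest first, each dividing the next): x + 1, (x - 4)(x + 1)^3.

Check: the last factor (x - 4)(x + 1)^3 is the minimal polynomial, and the product (x - 4)(x + 1)^4 is the characteristic polynomial.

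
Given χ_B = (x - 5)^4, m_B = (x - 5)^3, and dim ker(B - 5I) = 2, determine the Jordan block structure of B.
λ = 5: algebraic multiplicity 4 (exponent in χ_B), largest block size 3 (exponent in m_B), 2 blocks (geometric multiplicity). These force block sizes [3, 1].

Jordan blocks: (5, 3), (5, 1)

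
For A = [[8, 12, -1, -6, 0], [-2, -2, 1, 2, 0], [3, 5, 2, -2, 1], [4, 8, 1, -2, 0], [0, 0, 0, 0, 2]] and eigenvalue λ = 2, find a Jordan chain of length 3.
v_1 = [[1, 0, 0, 1, 0]]^T, v_2 = [[0, 0, 1, 0, 0]]^T, v_3 = [[-1, 1, 0, 1, 0]]^T

We seek v_1 ∈ ker((A - 2I)^3) \ ker((A - 2I)^2), then set v_{i+1} = (A - 2I) v_i.

One such chain is v_1 = [[1, 0, 0, 1, 0]]^T, v_2 = [[0, 0, 1, 0, 0]]^T, v_3 = [[-1, 1, 0, 1, 0]]^T. Check: (A - 2I) v_3 = [[0, 0, 0, 0, 0]]^T = 0.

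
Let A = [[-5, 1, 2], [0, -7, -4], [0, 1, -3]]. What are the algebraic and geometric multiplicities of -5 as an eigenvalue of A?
The characteristic polynomial is (x + 5)^3, so the factor x + 5 appears with exponent 3: the algebraic multiplicity is 3.

rank(A + 5I) = 1, so the eigenspace has dimension 3 - 1 = 2: the geometric multiplicity is 2.

Since 2 < 3, A is not diagonalizable.

algebraic multiplicity 3, geometric multiplicity 2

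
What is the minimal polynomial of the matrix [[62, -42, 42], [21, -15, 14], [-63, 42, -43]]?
The characteristic polynomial factors as (x - 6)(x + 1)^2. The minimal polynomial is ∏(x - λ)^{k_λ} where k_λ is the size of the largest Jordan block at λ.

For λ = -1: rank(A + I) = 1, and the largest Jordan block has size 1 (the smallest k with rank((A + I)^k) = rank((A + I)^(k+1))).
For λ = 6: rank(A - 6I) = 2, and the largest Jordan block has size 1 (the smallest k with rank((A - 6I)^k) = rank((A - 6I)^(k+1))).

So m_A(x) = (x - 6)(x + 1).

m_A(x) = (x - 6)(x + 1)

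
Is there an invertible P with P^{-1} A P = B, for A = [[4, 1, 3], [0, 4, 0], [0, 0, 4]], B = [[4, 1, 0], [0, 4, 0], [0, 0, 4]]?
Two matrices over a field are similar if and only if they have the same invariant factors.

Both A and B have characteristic polynomial (x - 4)^3 and minimal polynomial (x - 4)^2. Computing further, both have invariant factors x - 4, (x - 4)^2. Hence A and B are similar.

Yes.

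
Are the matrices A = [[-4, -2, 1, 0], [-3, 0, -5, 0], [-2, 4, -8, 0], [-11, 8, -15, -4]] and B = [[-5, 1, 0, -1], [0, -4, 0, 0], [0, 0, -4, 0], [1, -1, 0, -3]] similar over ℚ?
Both have characteristic polynomial (x + 4)^4, but the minimal polynomial of A is (x + 4)^3 while the minimal polynomial of B is (x + 4)^2. The minimal polynomial is a similarity invariant, so A and B are not similar.

No.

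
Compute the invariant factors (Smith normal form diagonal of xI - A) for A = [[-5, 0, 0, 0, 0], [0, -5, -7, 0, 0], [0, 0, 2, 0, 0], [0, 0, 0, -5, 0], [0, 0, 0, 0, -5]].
x + 5, x + 5, x + 5, (x - 2)(x + 5)

The Jordan structure of A has elementary divisors (x + 5), (x + 5), (x + 5), (x + 5), (x - 2). Arranging the block sizes at each eigenvalue in decreasing order and taking row products gives the invariant factors.

Invariant factors (smallest first, each dividing the next): x + 5, x + 5, x + 5, (x - 2)(x + 5).

Check: the last factor (x - 2)(x + 5) is the minimal polynomial, and the product (x - 2)(x + 5)^4 is the characteristic polynomial.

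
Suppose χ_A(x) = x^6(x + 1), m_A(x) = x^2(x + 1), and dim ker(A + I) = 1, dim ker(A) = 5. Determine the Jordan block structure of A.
Jordan blocks: (-1, 1), (0, 2), (0, 1), (0, 1), (0, 1), (0, 1)

λ = -1: algebraic multiplicity 1 (exponent in χ_A), largest block size 1 (exponent in m_A), 1 block (geometric multiplicity). This forces block sizes [1].
λ = 0: algebraic multiplicity 6 (exponent in χ_A), largest block size 2 (exponent in m_A), 5 blocks (geometric multiplicity). These force block sizes [2, 1, 1, 1, 1].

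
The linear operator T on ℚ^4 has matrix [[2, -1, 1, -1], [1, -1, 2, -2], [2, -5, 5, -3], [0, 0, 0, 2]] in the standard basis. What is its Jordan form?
The characteristic polynomial is det(xI - A) = (x - 2)^4, so the eigenvalues are 2 (algebraic multiplicity 4).

For λ = 2: rank(A - 2I) = 2, rank((A - 2I)^2) = 1, rank((A - 2I)^3) = 0. The eigenspace has dimension 4 - 2 = 2, so there are 2 Jordan blocks; the rank sequence gives block sizes [3, 1].

Assembling the blocks gives the Jordan form J above.

J = [[2, 1, 0, 0], [0, 2, 1, 0], [0, 0, 2, 0], [0, 0, 0, 2]]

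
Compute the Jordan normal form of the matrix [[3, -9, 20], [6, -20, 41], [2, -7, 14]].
J = [[-1, 1, 0], [0, -1, 1], [0, 0, -1]]

The characteristic polynomial is det(xI - A) = (x + 1)^3, so the eigenvalues are -1 (algebraic multiplicity 3).

For λ = -1: rank(A + I) = 2, rank((A + I)^2) = 1, rank((A + I)^3) = 0. The eigenspace has dimension 3 - 2 = 1, so there is 1 Jordan block; the rank sequence gives block sizes [3].

Assembling the blocks gives the Jordan form J above.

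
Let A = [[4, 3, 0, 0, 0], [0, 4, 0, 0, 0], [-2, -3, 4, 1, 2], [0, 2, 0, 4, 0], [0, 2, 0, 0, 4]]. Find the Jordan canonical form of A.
J = [[4, 1, 0, 0, 0], [0, 4, 0, 0, 0], [0, 0, 4, 1, 0], [0, 0, 0, 4, 0], [0, 0, 0, 0, 4]]

The characteristic polynomial is det(xI - A) = (x - 4)^5, so the eigenvalues are 4 (algebraic multiplicity 5).

For λ = 4: rank(A - 4I) = 2, rank((A - 4I)^2) = 0. The eigenspace has dimension 5 - 2 = 3, so there are 3 Jordan blocks; the rank sequence gives block sizes [2, 2, 1].

Assembling the blocks gives the Jordan form J above.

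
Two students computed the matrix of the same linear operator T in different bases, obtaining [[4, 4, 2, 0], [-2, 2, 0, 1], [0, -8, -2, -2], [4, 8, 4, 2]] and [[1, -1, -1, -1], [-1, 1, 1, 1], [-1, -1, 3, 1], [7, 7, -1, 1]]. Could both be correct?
Two matrices over a field are similar if and only if they have the same invariant factors.

Both A and B have characteristic polynomial x(x - 2)^3 and minimal polynomial x(x - 2)^2. Computing further, both have invariant factors x - 2, x(x - 2)^2. Hence A and B are similar.

Yes.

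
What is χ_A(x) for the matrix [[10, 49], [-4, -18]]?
xI - A = [[x - 10, -49], [4, x + 18]].

Expanding det(xI - A) along the first row:
det(xI - A) = + (x - 10)·det([[x + 18]]) - (-49)·det([[4]]).

Evaluating gives χ_A(x) = x^2 + 8x + 16 = (x + 4)^2.

χ_A(x) = (x + 4)^2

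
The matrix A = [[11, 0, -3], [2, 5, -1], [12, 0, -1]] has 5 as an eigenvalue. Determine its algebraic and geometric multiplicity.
algebraic multiplicity 3, geometric multiplicity 2

The characteristic polynomial is (x - 5)^3, so the factor x - 5 appears with exponent 3: the algebraic multiplicity is 3.

rank(A - 5I) = 1, so the eigenspace has dimension 3 - 1 = 2: the geometric multiplicity is 2.

Since 2 < 3, A is not diagonalizable.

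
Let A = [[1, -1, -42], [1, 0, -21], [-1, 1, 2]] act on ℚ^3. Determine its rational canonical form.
The invariant factors of A (the non-unit diagonal entries of the Smith normal form of xI - A over ℚ[x]) are (x - 5)(x - 2)(x + 4), each dividing the next. The characteristic polynomial is their product, (x - 5)(x - 2)(x + 4).

The rational canonical form is the block-diagonal matrix of companion matrices C(f_i):
R = [[0, 0, -40], [1, 0, 18], [0, 1, 3]].

R = [[0, 0, -40], [1, 0, 18], [0, 1, 3]]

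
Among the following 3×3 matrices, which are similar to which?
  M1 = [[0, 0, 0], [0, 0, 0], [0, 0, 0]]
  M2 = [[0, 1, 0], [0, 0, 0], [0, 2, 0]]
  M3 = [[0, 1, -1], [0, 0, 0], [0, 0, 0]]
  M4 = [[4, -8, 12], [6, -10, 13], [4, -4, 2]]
Characteristic polynomials: χ_{M1} = x^3, χ_{M2} = x^3, χ_{M3} = x^3, χ_{M4} = x^2(x + 4).

{M1}: invariant factors x, x, x.

{M2, M3}: invariant factors x, x^2.

{M4}: invariant factors x^2(x + 4).

Matrices are similar if and only if their invariant-factor lists agree; the partition into similarity classes is {M1}, {M2, M3}, {M4}.

3 classes: {M1}, {M2, M3}, {M4}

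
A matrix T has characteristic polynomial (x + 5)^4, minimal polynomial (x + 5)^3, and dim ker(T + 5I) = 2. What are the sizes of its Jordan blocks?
Jordan blocks: (-5, 3), (-5, 1)

λ = -5: algebraic multiplicity 4 (exponent in χ_T), largest block size 3 (exponent in m_T), 2 blocks (geometric multiplicity). These force block sizes [3, 1].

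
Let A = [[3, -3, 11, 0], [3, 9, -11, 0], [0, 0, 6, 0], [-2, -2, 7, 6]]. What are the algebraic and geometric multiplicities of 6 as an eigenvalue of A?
algebraic multiplicity 4, geometric multiplicity 2

The characteristic polynomial is (x - 6)^4, so the factor x - 6 appears with exponent 4: the algebraic multiplicity is 4.

rank(A - 6I) = 2, so the eigenspace has dimension 4 - 2 = 2: the geometric multiplicity is 2.

Since 2 < 4, A is not diagonalizable.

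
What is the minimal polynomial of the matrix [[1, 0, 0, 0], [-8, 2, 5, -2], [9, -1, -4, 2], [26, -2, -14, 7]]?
m_A(x) = (x - 3)(x - 1)^3

The characteristic polynomial factors as (x - 3)(x - 1)^3. The minimal polynomial is ∏(x - λ)^{k_λ} where k_λ is the size of the largest Jordan block at λ.

For λ = 1: rank(A - I) = 3, and the largest Jordan block has size 3 (the smallest k with rank((A - I)^k) = rank((A - I)^(k+1))).
For λ = 3: rank(A - 3I) = 3, and the largest Jordan block has size 1 (the smallest k with rank((A - 3I)^k) = rank((A - 3I)^(k+1))).

So m_A(x) = (x - 3)(x - 1)^3.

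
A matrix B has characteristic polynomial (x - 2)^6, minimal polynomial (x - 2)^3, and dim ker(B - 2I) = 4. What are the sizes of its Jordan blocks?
λ = 2: algebraic multiplicity 6 (exponent in χ_B), largest block size 3 (exponent in m_B), 4 blocks (geometric multiplicity). These force block sizes [3, 1, 1, 1].

Jordan blocks: (2, 3), (2, 1), (2, 1), (2, 1)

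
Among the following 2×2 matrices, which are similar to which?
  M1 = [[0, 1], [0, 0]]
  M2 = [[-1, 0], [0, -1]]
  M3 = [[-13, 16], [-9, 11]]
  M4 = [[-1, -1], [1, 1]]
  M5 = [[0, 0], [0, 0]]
4 classes: {M1, M4}, {M2}, {M3}, {M5}

Characteristic polynomials: χ_{M1} = x^2, χ_{M2} = (x + 1)^2, χ_{M3} = (x + 1)^2, χ_{M4} = x^2, χ_{M5} = x^2.

{M1, M4}: invariant factors x^2.

{M2}: invariant factors x + 1, x + 1.

{M3}: invariant factors (x + 1)^2.

{M5}: invariant factors x, x.

Matrices are similar if and only if their invariant-factor lists agree; the partition into similarity classes is {M1, M4}, {M2}, {M3}, {M5}.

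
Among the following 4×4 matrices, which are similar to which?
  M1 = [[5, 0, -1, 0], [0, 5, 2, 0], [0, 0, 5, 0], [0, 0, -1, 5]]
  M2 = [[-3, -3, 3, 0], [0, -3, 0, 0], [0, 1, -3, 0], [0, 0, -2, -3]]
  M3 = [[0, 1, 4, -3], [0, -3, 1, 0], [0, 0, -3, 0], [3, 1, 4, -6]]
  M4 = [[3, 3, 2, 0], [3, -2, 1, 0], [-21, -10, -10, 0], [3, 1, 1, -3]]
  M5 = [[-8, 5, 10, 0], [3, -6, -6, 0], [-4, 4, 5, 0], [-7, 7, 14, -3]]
Characteristic polynomials: χ_{M1} = (x - 5)^4, χ_{M2} = (x + 3)^4, χ_{M3} = (x + 3)^4, χ_{M4} = (x + 3)^4, χ_{M5} = (x + 3)^4.

{M1}: invariant factors x - 5, x - 5, (x - 5)^2.

{M2, M3, M4}: invariant factors x + 3, (x + 3)^3.

{M5}: invariant factors x + 3, x + 3, (x + 3)^2.

Matrices are similar if and only if their invariant-factor lists agree; the partition into similarity classes is {M1}, {M2, M3, M4}, {M5}.

3 classes: {M1}, {M2, M3, M4}, {M5}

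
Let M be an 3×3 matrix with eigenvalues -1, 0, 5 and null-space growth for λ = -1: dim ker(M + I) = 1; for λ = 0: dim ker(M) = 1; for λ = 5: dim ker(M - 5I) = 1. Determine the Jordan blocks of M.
λ = -1: successive nullity increments [1] count blocks of size ≥ k; block sizes are [1].
λ = 0: successive nullity increments [1] count blocks of size ≥ k; block sizes are [1].
λ = 5: successive nullity increments [1] count blocks of size ≥ k; block sizes are [1].

Jordan blocks: (-1, 1), (0, 1), (5, 1)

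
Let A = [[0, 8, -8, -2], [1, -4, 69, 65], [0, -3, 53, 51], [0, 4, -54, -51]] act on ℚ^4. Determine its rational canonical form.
R = [[0, 0, 0, 100], [1, 0, 0, 65], [0, 1, 0, 18], [0, 0, 1, -2]]

The invariant factors of A (the non-unit diagonal entries of the Smith normal form of xI - A over ℚ[x]) are (x - 5)(x + 4)(x^2 + 3x + 5), each dividing the next. The characteristic polynomial is their product, (x - 5)(x + 4)(x^2 + 3x + 5).

The rational canonical form is the block-diagonal matrix of companion matrices C(f_i):
R = [[0, 0, 0, 100], [1, 0, 0, 65], [0, 1, 0, 18], [0, 0, 1, -2]].

Note the characteristic polynomial does not split into linear factors over ℚ, so A has no Jordan form over ℚ; the rational canonical form exists over any field.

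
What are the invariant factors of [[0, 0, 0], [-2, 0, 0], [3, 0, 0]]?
x, x^2

The Jordan structure of A has elementary divisors x^2, x. Arranging the block sizes at each eigenvalue in decreasing order and taking row products gives the invariant factors.

Invariant factors (smallest first, each dividing the next): x, x^2.

Check: the last factor x^2 is the minimal polynomial, and the product x^3 is the characteristic polynomial.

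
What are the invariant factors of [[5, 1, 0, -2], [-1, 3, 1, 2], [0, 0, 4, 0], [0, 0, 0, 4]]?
x - 4, (x - 4)^3

The Jordan structure of A has elementary divisors (x - 4)^3, (x - 4). Arranging the block sizes at each eigenvalue in decreasing order and taking row products gives the invariant factors.

Invariant factors (smallest first, each dividing the next): x - 4, (x - 4)^3.

Check: the last factor (x - 4)^3 is the minimal polynomial, and the product (x - 4)^4 is the characteristic polynomial.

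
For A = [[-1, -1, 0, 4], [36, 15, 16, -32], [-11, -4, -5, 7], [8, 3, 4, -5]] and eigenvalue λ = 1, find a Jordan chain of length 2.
v_1 = [[-1, -1, 1, -1]]^T, v_2 = [[-1, -2, 2, -1]]^T

We seek v_1 ∈ ker((A - I)^2) \ ker(A - I), then set v_{i+1} = (A - I) v_i.

One such chain is v_1 = [[-1, -1, 1, -1]]^T, v_2 = [[-1, -2, 2, -1]]^T. Check: (A - I) v_2 = [[0, 0, 0, 0]]^T = 0.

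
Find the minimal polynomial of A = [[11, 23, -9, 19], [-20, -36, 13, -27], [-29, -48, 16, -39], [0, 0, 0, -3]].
The characteristic polynomial factors as (x + 3)^4. The minimal polynomial is ∏(x - λ)^{k_λ} where k_λ is the size of the largest Jordan block at λ.

For λ = -3: rank(A + 3I) = 2, and the largest Jordan block has size 3 (the smallest k with rank((A + 3I)^k) = rank((A + 3I)^(k+1))).

So m_A(x) = (x + 3)^3.

m_A(x) = (x + 3)^3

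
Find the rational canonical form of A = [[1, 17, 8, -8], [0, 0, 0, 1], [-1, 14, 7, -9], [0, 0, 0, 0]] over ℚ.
The invariant factors of A (the non-unit diagonal entries of the Smith normal form of xI - A over ℚ[x]) are x^2(x - 5)(x - 3), each dividing the next. The characteristic polynomial is their product, x^2(x - 5)(x - 3).

The rational canonical form is the block-diagonal matrix of companion matrices C(f_i):
R = [[0, 0, 0, 0], [1, 0, 0, 0], [0, 1, 0, -15], [0, 0, 1, 8]].

R = [[0, 0, 0, 0], [1, 0, 0, 0], [0, 1, 0, -15], [0, 0, 1, 8]]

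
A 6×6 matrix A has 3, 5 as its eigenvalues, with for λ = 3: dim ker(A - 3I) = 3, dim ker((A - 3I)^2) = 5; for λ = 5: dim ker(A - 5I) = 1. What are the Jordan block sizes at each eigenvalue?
Jordan blocks: (3, 2), (3, 2), (3, 1), (5, 1)

λ = 3: successive nullity increments [3, 2] count blocks of size ≥ k; block sizes are [2, 2, 1].
λ = 5: successive nullity increments [1] count blocks of size ≥ k; block sizes are [1].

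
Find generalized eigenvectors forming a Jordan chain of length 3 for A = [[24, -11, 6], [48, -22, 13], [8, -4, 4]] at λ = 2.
v_1 = [[2, 4, 1]]^T, v_2 = [[6, 13, 2]]^T, v_3 = [[1, 2, 0]]^T

We seek v_1 ∈ ker((A - 2I)^3) \ ker((A - 2I)^2), then set v_{i+1} = (A - 2I) v_i.

One such chain is v_1 = [[2, 4, 1]]^T, v_2 = [[6, 13, 2]]^T, v_3 = [[1, 2, 0]]^T. Check: (A - 2I) v_3 = [[0, 0, 0]]^T = 0.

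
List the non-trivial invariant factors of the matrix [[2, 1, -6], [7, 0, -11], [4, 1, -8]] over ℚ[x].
The Jordan structure of A has elementary divisors (x + 2)^3. Arranging the block sizes at each eigenvalue in decreasing order and taking row products gives the invariant factors.

Invariant factors (smallest first, each dividing the next): (x + 2)^3.

Check: the last factor (x + 2)^3 is the minimal polynomial, and the product (x + 2)^3 is the characteristic polynomial.

(x + 2)^3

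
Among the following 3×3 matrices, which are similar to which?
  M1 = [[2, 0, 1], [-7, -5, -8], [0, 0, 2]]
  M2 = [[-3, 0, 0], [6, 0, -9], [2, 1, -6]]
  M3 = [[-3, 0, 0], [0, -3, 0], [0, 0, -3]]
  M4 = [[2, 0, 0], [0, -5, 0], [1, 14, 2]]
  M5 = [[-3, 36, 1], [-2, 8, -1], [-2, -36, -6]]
3 classes: {M1, M4, M5}, {M2}, {M3}

Characteristic polynomials: χ_{M1} = (x - 2)^2(x + 5), χ_{M2} = (x + 3)^3, χ_{M3} = (x + 3)^3, χ_{M4} = (x - 2)^2(x + 5), χ_{M5} = (x - 2)^2(x + 5).

{M1, M4, M5}: invariant factors (x - 2)^2(x + 5).

{M2}: invariant factors x + 3, (x + 3)^2.

{M3}: invariant factors x + 3, x + 3, x + 3.

Matrices are similar if and only if their invariant-factor lists agree; the partition into similarity classes is {M1, M4, M5}, {M2}, {M3}.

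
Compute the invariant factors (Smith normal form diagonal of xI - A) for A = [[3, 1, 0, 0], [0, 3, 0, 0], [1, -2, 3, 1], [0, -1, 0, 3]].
The Jordan structure of A has elementary divisors (x - 3)^2, (x - 3)^2. Arranging the block sizes at each eigenvalue in decreasing order and taking row products gives the invariant factors.

Invariant factors (smallest first, each dividing the next): (x - 3)^2, (x - 3)^2.

Check: the last factor (x - 3)^2 is the minimal polynomial, and the product (x - 3)^4 is the characteristic polynomial.

(x - 3)^2, (x - 3)^2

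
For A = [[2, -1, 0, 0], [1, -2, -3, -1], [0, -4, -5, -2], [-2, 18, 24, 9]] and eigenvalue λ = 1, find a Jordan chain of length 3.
We seek v_1 ∈ ker((A - I)^3) \ ker((A - I)^2), then set v_{i+1} = (A - I) v_i.

One such chain is v_1 = [[0, 1, 1, -4]]^T, v_2 = [[-1, -2, -2, 10]]^T, v_3 = [[1, 1, 0, -2]]^T. Check: (A - I) v_3 = [[0, 0, 0, 0]]^T = 0.

v_1 = [[0, 1, 1, -4]]^T, v_2 = [[-1, -2, -2, 10]]^T, v_3 = [[1, 1, 0, -2]]^T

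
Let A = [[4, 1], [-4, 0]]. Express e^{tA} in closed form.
A has Jordan form J = [[2, 1], [0, 2]] with A = PJP^{-1}, so e^{tA} = P e^{tJ} P^{-1}.

For a Jordan block J_k(λ), e^{tJ_k(λ)} = e^{λt} · (I + tN + t^2 N^2/2! + ... + t^{k-1} N^{k-1}/(k-1)!) where N is the nilpotent superdiagonal part.

Assembling the blocks and conjugating back gives the entries of e^{tA} as shown above.

e^{tA} = [[(2*t + 1)*e^{2*t}, t*e^{2*t}], [-4*t*e^{2*t}, (1 - 2*t)*e^{2*t}]]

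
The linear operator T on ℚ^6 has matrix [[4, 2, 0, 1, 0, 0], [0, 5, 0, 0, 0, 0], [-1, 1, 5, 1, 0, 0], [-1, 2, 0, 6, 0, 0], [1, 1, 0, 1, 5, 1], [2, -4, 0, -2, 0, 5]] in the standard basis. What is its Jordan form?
The characteristic polynomial is det(xI - A) = (x - 5)^6, so the eigenvalues are 5 (algebraic multiplicity 6).

For λ = 5: rank(A - 5I) = 3, rank((A - 5I)^2) = 0. The eigenspace has dimension 6 - 3 = 3, so there are 3 Jordan blocks; the rank sequence gives block sizes [2, 2, 2].

Assembling the blocks gives the Jordan form J above.

J = [[5, 1, 0, 0, 0, 0], [0, 5, 0, 0, 0, 0], [0, 0, 5, 1, 0, 0], [0, 0, 0, 5, 0, 0], [0, 0, 0, 0, 5, 1], [0, 0, 0, 0, 0, 5]]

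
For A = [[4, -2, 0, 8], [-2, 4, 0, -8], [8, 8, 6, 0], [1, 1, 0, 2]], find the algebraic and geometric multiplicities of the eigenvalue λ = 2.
algebraic multiplicity 2, geometric multiplicity 1

The characteristic polynomial is (x - 6)^2(x - 2)^2, so the factor x - 2 appears with exponent 2: the algebraic multiplicity is 2.

rank(A - 2I) = 3, so the eigenspace has dimension 4 - 3 = 1: the geometric multiplicity is 1.

Since 1 < 2, A is not diagonalizable.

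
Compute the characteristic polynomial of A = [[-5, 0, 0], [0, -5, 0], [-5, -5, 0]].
χ_A(x) = x(x + 5)^2

xI - A = [[x + 5, 0, 0], [0, x + 5, 0], [5, 5, x]].

Expanding det(xI - A) along the first row:
det(xI - A) = + (x + 5)·det([[x + 5, 0], [5, x]]) - (0)·det([[0, 0], [5, x]]) + (0)·det([[0, x + 5], [5, 5]]).

Evaluating gives χ_A(x) = x^3 + 10x^2 + 25x = x(x + 5)^2.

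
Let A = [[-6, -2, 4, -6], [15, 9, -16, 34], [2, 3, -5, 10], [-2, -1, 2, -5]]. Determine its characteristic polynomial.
xI - A = [[x + 6, 2, -4, 6], [-15, x - 9, 16, -34], [-2, -3, x + 5, -10], [2, 1, -2, x + 5]].

Expanding det(xI - A) along the first row:
det(xI - A) = + (x + 6)·det([[x - 9, 16, -34], [-3, x + 5, -10], [1, -2, x + 5]]) - (2)·det([[-15, 16, -34], [-2, x + 5, -10], [2, -2, x + 5]]) + (-4)·det([[-15, x - 9, -34], [-2, -3, -10], [2, 1, x + 5]]) - (6)·det([[-15, x - 9, 16], [-2, -3, x + 5], [2, 1, -2]]).

Evaluating gives χ_A(x) = x^4 + 7x^3 + 13x^2 - 3x - 18 = (x - 1)(x + 2)(x + 3)^2.

χ_A(x) = (x - 1)(x + 2)(x + 3)^2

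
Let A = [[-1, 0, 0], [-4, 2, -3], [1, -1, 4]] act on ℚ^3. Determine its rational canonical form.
The invariant factors of A (the non-unit diagonal entries of the Smith normal form of xI - A over ℚ[x]) are (x - 5)(x - 1)(x + 1), each dividing the next. The characteristic polynomial is their product, (x - 5)(x - 1)(x + 1).

The rational canonical form is the block-diagonal matrix of companion matrices C(f_i):
R = [[0, 0, -5], [1, 0, 1], [0, 1, 5]].

R = [[0, 0, -5], [1, 0, 1], [0, 1, 5]]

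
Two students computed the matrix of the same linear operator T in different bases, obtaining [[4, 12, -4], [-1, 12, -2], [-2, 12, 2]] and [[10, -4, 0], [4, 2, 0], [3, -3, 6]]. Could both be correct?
Two matrices over a field are similar if and only if they have the same invariant factors.

Both A and B have characteristic polynomial (x - 6)^3 and minimal polynomial (x - 6)^2. Computing further, both have invariant factors x - 6, (x - 6)^2. Hence A and B are similar.

Yes.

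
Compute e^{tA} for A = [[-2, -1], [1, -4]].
A has Jordan form J = [[-3, 1], [0, -3]] with A = PJP^{-1}, so e^{tA} = P e^{tJ} P^{-1}.

For a Jordan block J_k(λ), e^{tJ_k(λ)} = e^{λt} · (I + tN + t^2 N^2/2! + ... + t^{k-1} N^{k-1}/(k-1)!) where N is the nilpotent superdiagonal part.

Assembling the blocks and conjugating back gives the entries of e^{tA} as shown above.

e^{tA} = [[(t + 1)*e^{-3*t}, -t*e^{-3*t}], [t*e^{-3*t}, (1 - t)*e^{-3*t}]]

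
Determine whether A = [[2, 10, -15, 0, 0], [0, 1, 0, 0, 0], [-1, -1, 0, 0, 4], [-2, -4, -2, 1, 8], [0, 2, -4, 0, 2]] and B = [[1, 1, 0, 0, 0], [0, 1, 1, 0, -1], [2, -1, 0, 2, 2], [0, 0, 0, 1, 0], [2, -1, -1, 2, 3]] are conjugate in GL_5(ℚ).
Two matrices over a field are similar if and only if they have the same invariant factors.

Both A and B have characteristic polynomial (x - 2)(x - 1)^4 and minimal polynomial (x - 2)(x - 1)^3. Computing further, both have invariant factors x - 1, (x - 2)(x - 1)^3. Hence A and B are similar.

Yes.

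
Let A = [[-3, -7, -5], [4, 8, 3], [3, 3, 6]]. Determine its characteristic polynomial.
xI - A = [[x + 3, 7, 5], [-4, x - 8, -3], [-3, -3, x - 6]].

Expanding det(xI - A) along the first row:
det(xI - A) = + (x + 3)·det([[x - 8, -3], [-3, x - 6]]) - (7)·det([[-4, -3], [-3, x - 6]]) + (5)·det([[-4, x - 8], [-3, -3]]).

Evaluating gives χ_A(x) = x^3 - 11x^2 + 40x - 48 = (x - 4)^2(x - 3).

χ_A(x) = (x - 4)^2(x - 3)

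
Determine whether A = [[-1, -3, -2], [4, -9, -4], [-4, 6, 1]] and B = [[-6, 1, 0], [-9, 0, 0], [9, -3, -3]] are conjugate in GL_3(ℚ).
Yes.

Two matrices over a field are similar if and only if they have the same invariant factors.

Both A and B have characteristic polynomial (x + 3)^3 and minimal polynomial (x + 3)^2. Computing further, both have invariant factors x + 3, (x + 3)^2. Hence A and B are similar.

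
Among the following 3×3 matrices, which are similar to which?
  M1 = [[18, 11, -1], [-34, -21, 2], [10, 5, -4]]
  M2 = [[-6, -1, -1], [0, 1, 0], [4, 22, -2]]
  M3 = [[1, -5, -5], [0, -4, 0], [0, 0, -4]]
Characteristic polynomials: χ_{M1} = (x - 1)(x + 4)^2, χ_{M2} = (x - 1)(x + 4)^2, χ_{M3} = (x - 1)(x + 4)^2.

{M1, M2}: invariant factors (x - 1)(x + 4)^2.

{M3}: invariant factors x + 4, (x - 1)(x + 4).

Matrices are similar if and only if their invariant-factor lists agree; the partition into similarity classes is {M1, M2}, {M3}.

2 classes: {M1, M2}, {M3}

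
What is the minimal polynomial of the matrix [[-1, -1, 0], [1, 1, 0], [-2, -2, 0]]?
The characteristic polynomial factors as x^3. The minimal polynomial is ∏(x - λ)^{k_λ} where k_λ is the size of the largest Jordan block at λ.

For λ = 0: rank(A) = 1, and the largest Jordan block has size 2 (the smallest k with rank(A^k) = rank(A^(k+1))).

So m_A(x) = x^2.

m_A(x) = x^2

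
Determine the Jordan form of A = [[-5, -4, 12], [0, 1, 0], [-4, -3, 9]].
The characteristic polynomial is det(xI - A) = (x - 3)(x - 1)^2, so the eigenvalues are 1 (algebraic multiplicity 2), 3 (algebraic multiplicity 1).

For λ = 1: rank(A - I) = 2, rank((A - I)^2) = 1. The eigenspace has dimension 3 - 2 = 1, so there is 1 Jordan block; the rank sequence gives block sizes [2].

For λ = 3: algebraic multiplicity 1 gives one 1×1 block.

Assembling the blocks gives the Jordan form J above.

J = [[1, 1, 0], [0, 1, 0], [0, 0, 3]]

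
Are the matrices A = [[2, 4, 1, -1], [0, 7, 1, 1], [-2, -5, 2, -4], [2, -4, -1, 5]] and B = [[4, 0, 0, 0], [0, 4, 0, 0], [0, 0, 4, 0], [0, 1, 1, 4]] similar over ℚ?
Both have characteristic polynomial (x - 4)^4, but the minimal polynomial of A is (x - 4)^3 while the minimal polynomial of B is (x - 4)^2. The minimal polynomial is a similarity invariant, so A and B are not similar.

No.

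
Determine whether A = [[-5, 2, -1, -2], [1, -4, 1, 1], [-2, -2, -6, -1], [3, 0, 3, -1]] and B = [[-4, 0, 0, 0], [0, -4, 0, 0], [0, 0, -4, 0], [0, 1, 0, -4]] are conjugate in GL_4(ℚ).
No.

Both have characteristic polynomial (x + 4)^4, but the minimal polynomial of A is (x + 4)^3 while the minimal polynomial of B is (x + 4)^2. The minimal polynomial is a similarity invariant, so A and B are not similar.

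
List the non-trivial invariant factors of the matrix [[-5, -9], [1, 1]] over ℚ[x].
(x + 2)^2

The Jordan structure of A has elementary divisors (x + 2)^2. Arranging the block sizes at each eigenvalue in decreasing order and taking row products gives the invariant factors.

Invariant factors (smallest first, each dividing the next): (x + 2)^2.

Check: the last factor (x + 2)^2 is the minimal polynomial, and the product (x + 2)^2 is the characteristic polynomial.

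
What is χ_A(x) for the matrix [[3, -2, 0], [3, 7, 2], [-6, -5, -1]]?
xI - A = [[x - 3, 2, 0], [-3, x - 7, -2], [6, 5, x + 1]].

Expanding det(xI - A) along the first row:
det(xI - A) = + (x - 3)·det([[x - 7, -2], [5, x + 1]]) - (2)·det([[-3, -2], [6, x + 1]]) + (0)·det([[-3, x - 7], [6, 5]]).

Evaluating gives χ_A(x) = x^3 - 9x^2 + 27x - 27 = (x - 3)^3.

χ_A(x) = (x - 3)^3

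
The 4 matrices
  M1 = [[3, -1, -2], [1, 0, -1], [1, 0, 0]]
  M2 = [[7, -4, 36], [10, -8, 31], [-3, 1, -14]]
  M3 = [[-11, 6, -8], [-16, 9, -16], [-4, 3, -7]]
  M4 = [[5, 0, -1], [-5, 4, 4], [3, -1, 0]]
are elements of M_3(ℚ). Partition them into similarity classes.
Characteristic polynomials: χ_{M1} = (x - 1)^3, χ_{M2} = (x + 5)^3, χ_{M3} = (x + 3)^3, χ_{M4} = (x - 3)^3.

{M1}: invariant factors (x - 1)^3.

{M2}: invariant factors (x + 5)^3.

{M3}: invariant factors x + 3, (x + 3)^2.

{M4}: invariant factors (x - 3)^3.

Matrices are similar if and only if their invariant-factor lists agree; the partition into similarity classes is {M1}, {M2}, {M3}, {M4}.

4 classes: {M1}, {M2}, {M3}, {M4}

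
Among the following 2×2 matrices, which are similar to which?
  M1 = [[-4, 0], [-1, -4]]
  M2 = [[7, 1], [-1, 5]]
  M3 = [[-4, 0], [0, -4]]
Characteristic polynomials: χ_{M1} = (x + 4)^2, χ_{M2} = (x - 6)^2, χ_{M3} = (x + 4)^2.

{M1}: invariant factors (x + 4)^2.

{M2}: invariant factors (x - 6)^2.

{M3}: invariant factors x + 4, x + 4.

Matrices are similar if and only if their invariant-factor lists agree; the partition into similarity classes is {M1}, {M2}, {M3}.

3 classes: {M1}, {M2}, {M3}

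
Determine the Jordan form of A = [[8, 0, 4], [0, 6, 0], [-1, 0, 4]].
J = [[6, 1, 0], [0, 6, 0], [0, 0, 6]]

The characteristic polynomial is det(xI - A) = (x - 6)^3, so the eigenvalues are 6 (algebraic multiplicity 3).

For λ = 6: rank(A - 6I) = 1, rank((A - 6I)^2) = 0. The eigenspace has dimension 3 - 1 = 2, so there are 2 Jordan blocks; the rank sequence gives block sizes [2, 1].

Assembling the blocks gives the Jordan form J above.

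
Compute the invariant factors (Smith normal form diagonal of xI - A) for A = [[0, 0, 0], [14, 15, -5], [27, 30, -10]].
The Jordan structure of A has elementary divisors x^2, (x - 5). Arranging the block sizes at each eigenvalue in decreasing order and taking row products gives the invariant factors.

Invariant factors (smallest first, each dividing the next): x^2(x - 5).

Check: the last factor x^2(x - 5) is the minimal polynomial, and the product x^2(x - 5) is the characteristic polynomial.

x^2(x - 5)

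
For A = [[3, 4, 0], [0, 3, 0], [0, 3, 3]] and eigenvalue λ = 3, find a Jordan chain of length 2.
v_1 = [[0, 1, 0]]^T, v_2 = [[4, 0, 3]]^T

We seek v_1 ∈ ker((A - 3I)^2) \ ker(A - 3I), then set v_{i+1} = (A - 3I) v_i.

One such chain is v_1 = [[0, 1, 0]]^T, v_2 = [[4, 0, 3]]^T. Check: (A - 3I) v_2 = [[0, 0, 0]]^T = 0.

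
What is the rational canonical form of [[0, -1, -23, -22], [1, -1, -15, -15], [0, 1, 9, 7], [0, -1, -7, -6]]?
The invariant factors of A (the non-unit diagonal entries of the Smith normal form of xI - A over ℚ[x]) are (x^2 - x - 4)^2, each dividing the next. The characteristic polynomial is their product, (x^2 - x - 4)^2.

The rational canonical form is the block-diagonal matrix of companion matrices C(f_i):
R = [[0, 0, 0, -16], [1, 0, 0, -8], [0, 1, 0, 7], [0, 0, 1, 2]].

Note the characteristic polynomial does not split into linear factors over ℚ, so A has no Jordan form over ℚ; the rational canonical form exists over any field.

R = [[0, 0, 0, -16], [1, 0, 0, -8], [0, 1, 0, 7], [0, 0, 1, 2]]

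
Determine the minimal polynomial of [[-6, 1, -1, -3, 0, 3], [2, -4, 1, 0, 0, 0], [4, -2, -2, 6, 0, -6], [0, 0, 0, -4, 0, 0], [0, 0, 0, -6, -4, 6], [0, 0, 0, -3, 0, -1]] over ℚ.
m_A(x) = (x + 1)(x + 4)^3

The characteristic polynomial factors as (x + 1)(x + 4)^5. The minimal polynomial is ∏(x - λ)^{k_λ} where k_λ is the size of the largest Jordan block at λ.

For λ = -4: rank(A + 4I) = 3, and the largest Jordan block has size 3 (the smallest k with rank((A + 4I)^k) = rank((A + 4I)^(k+1))).
For λ = -1: rank(A + I) = 5, and the largest Jordan block has size 1 (the smallest k with rank((A + I)^k) = rank((A + I)^(k+1))).

So m_A(x) = (x + 1)(x + 4)^3.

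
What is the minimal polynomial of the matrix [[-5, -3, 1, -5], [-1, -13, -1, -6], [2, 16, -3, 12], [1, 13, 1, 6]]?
m_A(x) = x(x + 5)^3

The characteristic polynomial factors as x(x + 5)^3. The minimal polynomial is ∏(x - λ)^{k_λ} where k_λ is the size of the largest Jordan block at λ.

For λ = -5: rank(A + 5I) = 3, and the largest Jordan block has size 3 (the smallest k with rank((A + 5I)^k) = rank((A + 5I)^(k+1))).
For λ = 0: rank(A) = 3, and the largest Jordan block has size 1 (the smallest k with rank(A^k) = rank(A^(k+1))).

So m_A(x) = x(x + 5)^3.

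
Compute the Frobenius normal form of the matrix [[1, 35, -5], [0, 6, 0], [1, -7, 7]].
R = [[6, 0, 0], [0, 0, -12], [0, 1, 8]]

The invariant factors of A (the non-unit diagonal entries of the Smith normal form of xI - A over ℚ[x]) are x - 6, (x - 6)(x - 2), each dividing the next. The characteristic polynomial is their product, (x - 6)^2(x - 2).

The rational canonical form is the block-diagonal matrix of companion matrices C(f_i):
R = [[6, 0, 0], [0, 0, -12], [0, 1, 8]].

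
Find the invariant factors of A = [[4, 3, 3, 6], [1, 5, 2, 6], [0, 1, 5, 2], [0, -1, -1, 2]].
x - 4, (x - 4)^3

The Jordan structure of A has elementary divisors (x - 4)^3, (x - 4). Arranging the block sizes at each eigenvalue in decreasing order and taking row products gives the invariant factors.

Invariant factors (smallest first, each dividing the next): x - 4, (x - 4)^3.

Check: the last factor (x - 4)^3 is the minimal polynomial, and the product (x - 4)^4 is the characteristic polynomial.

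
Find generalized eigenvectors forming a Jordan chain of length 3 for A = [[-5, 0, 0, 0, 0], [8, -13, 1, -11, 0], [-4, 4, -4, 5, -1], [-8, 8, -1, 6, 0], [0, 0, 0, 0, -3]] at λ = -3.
We seek v_1 ∈ ker((A + 3I)^3) \ ker((A + 3I)^2), then set v_{i+1} = (A + 3I) v_i.

One such chain is v_1 = [[0, 0, -1, 0, 1]]^T, v_2 = [[0, -1, 0, 1, 0]]^T, v_3 = [[0, -1, 1, 1, 0]]^T. Check: (A + 3I) v_3 = [[0, 0, 0, 0, 0]]^T = 0.

v_1 = [[0, 0, -1, 0, 1]]^T, v_2 = [[0, -1, 0, 1, 0]]^T, v_3 = [[0, -1, 1, 1, 0]]^T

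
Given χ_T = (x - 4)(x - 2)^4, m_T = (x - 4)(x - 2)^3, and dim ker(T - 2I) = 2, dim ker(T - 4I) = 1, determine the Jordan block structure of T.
Jordan blocks: (2, 3), (2, 1), (4, 1)

λ = 2: algebraic multiplicity 4 (exponent in χ_T), largest block size 3 (exponent in m_T), 2 blocks (geometric multiplicity). These force block sizes [3, 1].
λ = 4: algebraic multiplicity 1 (exponent in χ_T), largest block size 1 (exponent in m_T), 1 block (geometric multiplicity). This forces block sizes [1].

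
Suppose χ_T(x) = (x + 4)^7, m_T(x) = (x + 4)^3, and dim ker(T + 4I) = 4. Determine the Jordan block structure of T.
Jordan blocks: (-4, 3), (-4, 2), (-4, 1), (-4, 1)

λ = -4: algebraic multiplicity 7 (exponent in χ_T), largest block size 3 (exponent in m_T), 4 blocks (geometric multiplicity). These force block sizes [3, 2, 1, 1].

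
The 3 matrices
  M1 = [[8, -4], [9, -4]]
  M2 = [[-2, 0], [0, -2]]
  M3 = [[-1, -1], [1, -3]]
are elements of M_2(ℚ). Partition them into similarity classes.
3 classes: {M1}, {M2}, {M3}

Characteristic polynomials: χ_{M1} = (x - 2)^2, χ_{M2} = (x + 2)^2, χ_{M3} = (x + 2)^2.

{M1}: invariant factors (x - 2)^2.

{M2}: invariant factors x + 2, x + 2.

{M3}: invariant factors (x + 2)^2.

Matrices are similar if and only if their invariant-factor lists agree; the partition into similarity classes is {M1}, {M2}, {M3}.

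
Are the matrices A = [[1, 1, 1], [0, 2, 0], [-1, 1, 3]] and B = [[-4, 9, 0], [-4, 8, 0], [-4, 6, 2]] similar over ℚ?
Two matrices over a field are similar if and only if they have the same invariant factors.

Both A and B have characteristic polynomial (x - 2)^3 and minimal polynomial (x - 2)^2. Computing further, both have invariant factors x - 2, (x - 2)^2. Hence A and B are similar.

Yes.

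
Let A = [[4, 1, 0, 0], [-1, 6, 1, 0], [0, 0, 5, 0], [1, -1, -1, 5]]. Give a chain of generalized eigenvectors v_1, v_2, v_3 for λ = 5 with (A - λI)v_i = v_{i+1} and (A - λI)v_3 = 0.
We seek v_1 ∈ ker((A - 5I)^3) \ ker((A - 5I)^2), then set v_{i+1} = (A - 5I) v_i.

One such chain is v_1 = [[0, 0, 1, 0]]^T, v_2 = [[0, 1, 0, -1]]^T, v_3 = [[1, 1, 0, -1]]^T. Check: (A - 5I) v_3 = [[0, 0, 0, 0]]^T = 0.

v_1 = [[0, 0, 1, 0]]^T, v_2 = [[0, 1, 0, -1]]^T, v_3 = [[1, 1, 0, -1]]^T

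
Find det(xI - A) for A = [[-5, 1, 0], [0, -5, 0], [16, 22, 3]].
xI - A = [[x + 5, -1, 0], [0, x + 5, 0], [-16, -22, x - 3]].

Expanding det(xI - A) along the first row:
det(xI - A) = + (x + 5)·det([[x + 5, 0], [-22, x - 3]]) - (-1)·det([[0, 0], [-16, x - 3]]) + (0)·det([[0, x + 5], [-16, -22]]).

Evaluating gives χ_A(x) = x^3 + 7x^2 - 5x - 75 = (x - 3)(x + 5)^2.

χ_A(x) = (x - 3)(x + 5)^2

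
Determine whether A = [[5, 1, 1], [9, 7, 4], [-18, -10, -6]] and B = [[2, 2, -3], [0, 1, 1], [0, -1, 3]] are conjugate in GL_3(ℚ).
Yes.

Two matrices over a field are similar if and only if they have the same invariant factors.

Both A and B have characteristic polynomial (x - 2)^3 and minimal polynomial (x - 2)^3. Computing further, both have invariant factors (x - 2)^3. Hence A and B are similar.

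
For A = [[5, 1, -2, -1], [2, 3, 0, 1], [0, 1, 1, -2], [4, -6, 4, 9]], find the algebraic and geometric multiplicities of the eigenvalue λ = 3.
algebraic multiplicity 1, geometric multiplicity 1

The characteristic polynomial is (x - 5)^3(x - 3), so the factor x - 3 appears with exponent 1: the algebraic multiplicity is 1.

rank(A - 3I) = 3, so the eigenspace has dimension 4 - 3 = 1: the geometric multiplicity is 1.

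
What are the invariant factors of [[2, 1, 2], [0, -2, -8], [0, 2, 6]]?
x - 2, (x - 2)^2

The Jordan structure of A has elementary divisors (x - 2)^2, (x - 2). Arranging the block sizes at each eigenvalue in decreasing order and taking row products gives the invariant factors.

Invariant factors (smallest first, each dividing the next): x - 2, (x - 2)^2.

Check: the last factor (x - 2)^2 is the minimal polynomial, and the product (x - 2)^3 is the characteristic polynomial.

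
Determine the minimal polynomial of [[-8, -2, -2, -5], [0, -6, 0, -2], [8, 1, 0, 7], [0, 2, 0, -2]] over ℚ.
m_A(x) = (x + 4)^2

The characteristic polynomial factors as (x + 4)^4. The minimal polynomial is ∏(x - λ)^{k_λ} where k_λ is the size of the largest Jordan block at λ.

For λ = -4: rank(A + 4I) = 2, and the largest Jordan block has size 2 (the smallest k with rank((A + 4I)^k) = rank((A + 4I)^(k+1))).

So m_A(x) = (x + 4)^2.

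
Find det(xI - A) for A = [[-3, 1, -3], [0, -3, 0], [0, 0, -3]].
xI - A = [[x + 3, -1, 3], [0, x + 3, 0], [0, 0, x + 3]].

Expanding det(xI - A) along the first row:
det(xI - A) = + (x + 3)·det([[x + 3, 0], [0, x + 3]]) - (-1)·det([[0, 0], [0, x + 3]]) + (3)·det([[0, x + 3], [0, 0]]).

Evaluating gives χ_A(x) = x^3 + 9x^2 + 27x + 27 = (x + 3)^3.

χ_A(x) = (x + 3)^3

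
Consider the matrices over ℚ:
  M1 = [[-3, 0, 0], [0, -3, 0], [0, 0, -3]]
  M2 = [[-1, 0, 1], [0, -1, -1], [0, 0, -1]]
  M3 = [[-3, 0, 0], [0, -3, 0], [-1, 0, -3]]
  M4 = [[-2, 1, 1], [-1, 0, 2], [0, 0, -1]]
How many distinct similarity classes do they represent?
Characteristic polynomials: χ_{M1} = (x + 3)^3, χ_{M2} = (x + 1)^3, χ_{M3} = (x + 3)^3, χ_{M4} = (x + 1)^3.

{M1}: invariant factors x + 3, x + 3, x + 3.

{M2}: invariant factors x + 1, (x + 1)^2.

{M3}: invariant factors x + 3, (x + 3)^2.

{M4}: invariant factors (x + 1)^3.

Matrices are similar if and only if their invariant-factor lists agree; the partition into similarity classes is {M1}, {M2}, {M3}, {M4}.

4 classes: {M1}, {M2}, {M3}, {M4}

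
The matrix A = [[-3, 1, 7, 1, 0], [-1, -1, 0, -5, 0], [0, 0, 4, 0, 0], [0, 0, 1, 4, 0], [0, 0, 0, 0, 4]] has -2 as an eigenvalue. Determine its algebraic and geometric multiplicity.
The characteristic polynomial is (x - 4)^3(x + 2)^2, so the factor x + 2 appears with exponent 2: the algebraic multiplicity is 2.

rank(A + 2I) = 4, so the eigenspace has dimension 5 - 4 = 1: the geometric multiplicity is 1.

Since 1 < 2, A is not diagonalizable.

algebraic multiplicity 2, geometric multiplicity 1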